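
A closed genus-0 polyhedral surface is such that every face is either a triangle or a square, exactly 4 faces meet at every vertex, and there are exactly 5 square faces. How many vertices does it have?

11

Let x be the number of triangles; then F = 5 + x.
Edge–face incidences: 2E = 4·5 + 3·x = 20 + 3x.
Every vertex has degree 4, so 4V = 2E.
Euler: V − E + F = 2 ⇒ (2E)/4 − E + (5 + x) = 2.
Multiply by 8: 2·(2E) − 4·(2E) + 8·(5 + x) = 16, i.e. 40 + 8x − 2·(20 + 3x) = 16.
Collecting terms: 2x = 16, so x = 8.
Then 2E = 20 + 3·8 = 44, so E = 22, V = 2E/4 = 11, F = 5 + 8 = 13.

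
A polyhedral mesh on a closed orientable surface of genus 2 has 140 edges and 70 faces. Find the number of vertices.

For a closed orientable surface of genus 2, χ = 2 − 2·2 = -2.
V = -2 + E − F = -2 + 140 − 70 = 68.

68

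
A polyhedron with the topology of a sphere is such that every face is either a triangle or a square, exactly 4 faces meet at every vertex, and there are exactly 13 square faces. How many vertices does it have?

Let x be the number of triangles; then F = 13 + x.
Edge–face incidences: 2E = 4·13 + 3·x = 52 + 3x.
Every vertex has degree 4, so 4V = 2E.
Euler: V − E + F = 2 ⇒ (2E)/4 − E + (13 + x) = 2.
Multiply by 8: 2·(2E) − 4·(2E) + 8·(13 + x) = 16, i.e. 104 + 8x − 2·(52 + 3x) = 16.
Collecting terms: 2x = 16, so x = 8.
Then 2E = 52 + 3·8 = 76, so E = 38, V = 2E/4 = 19, F = 13 + 8 = 21.

19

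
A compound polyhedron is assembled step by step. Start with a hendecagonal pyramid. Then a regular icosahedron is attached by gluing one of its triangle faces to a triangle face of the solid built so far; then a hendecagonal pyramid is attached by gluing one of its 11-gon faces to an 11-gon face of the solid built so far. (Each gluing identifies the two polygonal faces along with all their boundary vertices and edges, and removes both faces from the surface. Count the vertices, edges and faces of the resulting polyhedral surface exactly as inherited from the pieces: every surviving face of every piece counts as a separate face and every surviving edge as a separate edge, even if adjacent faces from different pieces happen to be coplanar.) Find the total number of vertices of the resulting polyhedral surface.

A hendecagonal pyramid: V=12, E=22, F=12.
Attach a regular icosahedron (V=12, E=30, F=20) along a 3-gon: merge 3 vertices and 3 edges, delete both glued faces → V=21, E=49, F=30.
Attach a hendecagonal pyramid (V=12, E=22, F=12) along an 11-gon: merge 11 vertices and 11 edges, delete both glued faces → V=22, E=60, F=40.
Check: V − E + F = 22 − 60 + 40 = 2.

22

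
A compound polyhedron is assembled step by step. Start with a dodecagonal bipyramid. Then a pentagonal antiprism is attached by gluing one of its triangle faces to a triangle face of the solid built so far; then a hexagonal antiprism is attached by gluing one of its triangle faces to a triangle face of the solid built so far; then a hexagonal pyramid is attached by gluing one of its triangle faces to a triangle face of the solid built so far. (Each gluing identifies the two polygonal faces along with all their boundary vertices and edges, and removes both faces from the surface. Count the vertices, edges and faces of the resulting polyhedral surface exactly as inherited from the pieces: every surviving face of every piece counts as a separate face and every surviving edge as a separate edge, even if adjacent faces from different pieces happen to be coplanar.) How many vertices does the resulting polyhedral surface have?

A dodecagonal bipyramid: V=14, E=36, F=24.
Attach a pentagonal antiprism (V=10, E=20, F=12) along a 3-gon: merge 3 vertices and 3 edges, delete both glued faces → V=21, E=53, F=34.
Attach a hexagonal antiprism (V=12, E=24, F=14) along a 3-gon: merge 3 vertices and 3 edges, delete both glued faces → V=30, E=74, F=46.
Attach a hexagonal pyramid (V=7, E=12, F=7) along a 3-gon: merge 3 vertices and 3 edges, delete both glued faces → V=34, E=83, F=51.
Check: V − E + F = 34 − 83 + 51 = 2.

34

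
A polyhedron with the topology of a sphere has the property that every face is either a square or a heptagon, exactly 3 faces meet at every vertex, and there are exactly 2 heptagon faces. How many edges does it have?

Let x be the number of squares; then F = 2 + x.
Edge–face incidences: 2E = 7·2 + 4·x = 14 + 4x.
Every vertex has degree 3, so 3V = 2E.
Euler: V − E + F = 2 ⇒ (2E)/3 − E + (2 + x) = 2.
Multiply by 6: 2·(2E) − 3·(2E) + 6·(2 + x) = 12, i.e. 12 + 6x − (14 + 4x) = 12.
Collecting terms: 2x − 2 = 12, so 2x = 14, so x = 7.
Then 2E = 14 + 4·7 = 42, so E = 21, V = 2E/3 = 14, F = 2 + 7 = 9.

21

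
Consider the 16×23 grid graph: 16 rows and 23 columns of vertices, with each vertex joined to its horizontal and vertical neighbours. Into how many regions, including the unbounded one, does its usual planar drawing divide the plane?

The grid has V = 16·23 = 368 vertices and E = 16·22 + 23·15 = 697 edges.
F = 2 − V + E = 2 − 368 + 697 = 331.

331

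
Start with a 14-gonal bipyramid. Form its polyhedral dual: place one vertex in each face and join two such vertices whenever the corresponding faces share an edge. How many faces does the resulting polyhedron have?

The base solid has V = 16, E = 42, F = 28.
The dual swaps V and F and preserves E: V′ = F = 28, E′ = E = 42, F′ = V = 16.

16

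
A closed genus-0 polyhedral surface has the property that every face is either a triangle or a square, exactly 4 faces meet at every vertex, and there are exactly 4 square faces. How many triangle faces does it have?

Let x be the number of triangles; then F = 4 + x.
Edge–face incidences: 2E = 4·4 + 3·x = 16 + 3x.
Every vertex has degree 4, so 4V = 2E.
Euler: V − E + F = 2 ⇒ (2E)/4 − E + (4 + x) = 2.
Multiply by 8: 2·(2E) − 4·(2E) + 8·(4 + x) = 16, i.e. 32 + 8x − 2·(16 + 3x) = 16.
Collecting terms: 2x = 16, so x = 8.
Then 2E = 16 + 3·8 = 40, so E = 20, V = 2E/4 = 10, F = 4 + 8 = 12.

8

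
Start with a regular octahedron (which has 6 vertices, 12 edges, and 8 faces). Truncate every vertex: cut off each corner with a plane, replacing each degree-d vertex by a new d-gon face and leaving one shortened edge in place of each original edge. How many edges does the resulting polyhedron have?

Truncation replaces each original edge-end by a new vertex, so V′ = 2E = 24.
Each original edge survives, and each old vertex of degree d contributes d new edges; summing degrees gives Σd = 2E, so E′ = E + 2E = 3E = 36.
Each original face survives and each original vertex becomes one new face: F′ = F + V = 14.

36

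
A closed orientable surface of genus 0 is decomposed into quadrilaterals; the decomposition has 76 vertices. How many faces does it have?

χ = 2 − 2·0 = 2, and every face is a square so 4F = 2E.
V − E + F = 2 with E = 4F/2 gives 76 − (4/2 − 1)·F = 2, so F = 74 and E = 148.

74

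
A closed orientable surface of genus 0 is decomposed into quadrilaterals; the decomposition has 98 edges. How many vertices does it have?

51

χ = 2 − 2·0 = 2, and every face is a square so 4F = 2E.
F = 2E/4 = 49. Then V = 2 + E − F = 2 + 98 − 49 = 51.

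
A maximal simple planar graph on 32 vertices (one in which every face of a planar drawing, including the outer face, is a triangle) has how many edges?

In a plane triangulation 3F = 2E and V − E + F = 2, so E = 3V − 6 = 3·32 − 6 = 90.

90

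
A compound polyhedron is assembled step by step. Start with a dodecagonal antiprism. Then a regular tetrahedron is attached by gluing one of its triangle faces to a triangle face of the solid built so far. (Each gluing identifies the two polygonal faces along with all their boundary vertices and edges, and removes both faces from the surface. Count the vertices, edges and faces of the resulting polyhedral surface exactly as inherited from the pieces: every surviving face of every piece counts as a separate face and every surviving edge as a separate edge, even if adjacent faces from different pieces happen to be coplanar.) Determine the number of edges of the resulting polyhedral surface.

A dodecagonal antiprism: V=24, E=48, F=26.
Attach a regular tetrahedron (V=4, E=6, F=4) along a 3-gon: merge 3 vertices and 3 edges, delete both glued faces → V=25, E=51, F=28.
Check: V − E + F = 25 − 51 + 28 = 2.

51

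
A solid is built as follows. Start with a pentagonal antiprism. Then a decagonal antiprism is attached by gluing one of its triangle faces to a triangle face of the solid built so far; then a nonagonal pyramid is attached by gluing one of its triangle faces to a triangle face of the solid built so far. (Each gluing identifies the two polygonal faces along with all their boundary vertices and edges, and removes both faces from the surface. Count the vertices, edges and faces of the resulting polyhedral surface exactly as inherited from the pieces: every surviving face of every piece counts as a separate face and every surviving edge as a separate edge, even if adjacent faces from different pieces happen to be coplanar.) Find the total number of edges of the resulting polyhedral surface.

A pentagonal antiprism: V=10, E=20, F=12.
Attach a decagonal antiprism (V=20, E=40, F=22) along a 3-gon: merge 3 vertices and 3 edges, delete both glued faces → V=27, E=57, F=32.
Attach a nonagonal pyramid (V=10, E=18, F=10) along a 3-gon: merge 3 vertices and 3 edges, delete both glued faces → V=34, E=72, F=40.
Check: V − E + F = 34 − 72 + 40 = 2.

72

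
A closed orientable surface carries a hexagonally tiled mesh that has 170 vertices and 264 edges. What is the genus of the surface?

4

Every face is a hexagon and each edge borders two faces, so 6F = 2·264, giving F = 88.
χ = V − E + F = 170 − 264 + 88 = -6.
For a closed orientable surface χ = 2 − 2g, so g = (2 − (-6))/2 = 4.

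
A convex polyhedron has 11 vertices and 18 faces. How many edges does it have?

Here V − E + F = 2.
E = V + F − (2) = 11 + 18 − (2) = 27.

27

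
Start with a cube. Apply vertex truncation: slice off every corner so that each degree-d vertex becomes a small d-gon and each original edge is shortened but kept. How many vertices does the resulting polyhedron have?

The base solid has V = 8, E = 12, F = 6.
Truncation replaces each original edge-end by a new vertex, so V′ = 2E = 24.
Each original edge survives, and each old vertex of degree d contributes d new edges; summing degrees gives Σd = 2E, so E′ = E + 2E = 3E = 36.
Each original face survives and each original vertex becomes one new face: F′ = F + V = 14.

24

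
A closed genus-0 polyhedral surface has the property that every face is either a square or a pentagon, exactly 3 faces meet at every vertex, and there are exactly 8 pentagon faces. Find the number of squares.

Let x be the number of squares; then F = 8 + x.
Edge–face incidences: 2E = 5·8 + 4·x = 40 + 4x.
Every vertex has degree 3, so 3V = 2E.
Euler: V − E + F = 2 ⇒ (2E)/3 − E + (8 + x) = 2.
Multiply by 6: 2·(2E) − 3·(2E) + 6·(8 + x) = 12, i.e. 48 + 6x − (40 + 4x) = 12.
Collecting terms: 2x + 8 = 12, so 2x = 4, so x = 2.
Then 2E = 40 + 4·2 = 48, so E = 24, V = 2E/3 = 16, F = 8 + 2 = 10.

2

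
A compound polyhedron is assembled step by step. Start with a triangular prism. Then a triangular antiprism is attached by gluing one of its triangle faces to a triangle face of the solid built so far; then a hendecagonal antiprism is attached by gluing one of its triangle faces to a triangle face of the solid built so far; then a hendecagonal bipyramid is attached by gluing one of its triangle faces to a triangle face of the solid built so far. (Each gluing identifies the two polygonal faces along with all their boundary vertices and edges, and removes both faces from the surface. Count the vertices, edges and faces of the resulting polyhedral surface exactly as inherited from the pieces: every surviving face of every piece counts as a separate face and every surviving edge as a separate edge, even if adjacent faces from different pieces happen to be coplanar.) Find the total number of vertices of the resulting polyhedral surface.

38

A triangular prism: V=6, E=9, F=5.
Attach a triangular antiprism (V=6, E=12, F=8) along a 3-gon: merge 3 vertices and 3 edges, delete both glued faces → V=9, E=18, F=11.
Attach a hendecagonal antiprism (V=22, E=44, F=24) along a 3-gon: merge 3 vertices and 3 edges, delete both glued faces → V=28, E=59, F=33.
Attach a hendecagonal bipyramid (V=13, E=33, F=22) along a 3-gon: merge 3 vertices and 3 edges, delete both glued faces → V=38, E=89, F=53.
Check: V − E + F = 38 − 89 + 53 = 2.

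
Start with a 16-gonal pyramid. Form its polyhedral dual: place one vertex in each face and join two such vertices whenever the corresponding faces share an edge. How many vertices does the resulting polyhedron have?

The base solid has V = 17, E = 32, F = 17.
The dual swaps V and F and preserves E: V′ = F = 17, E′ = E = 32, F′ = V = 17.

17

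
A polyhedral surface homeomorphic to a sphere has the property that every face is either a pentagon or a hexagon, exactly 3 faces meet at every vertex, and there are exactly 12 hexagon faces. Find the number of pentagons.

Let x be the number of pentagons; then F = 12 + x.
Edge–face incidences: 2E = 6·12 + 5·x = 72 + 5x.
Every vertex has degree 3, so 3V = 2E.
Euler: V − E + F = 2 ⇒ (2E)/3 − E + (12 + x) = 2.
Multiply by 6: 2·(2E) − 3·(2E) + 6·(12 + x) = 12, i.e. 72 + 6x − (72 + 5x) = 12.
Collecting terms: x = 12.
Then 2E = 72 + 5·12 = 132, so E = 66, V = 2E/3 = 44, F = 12 + 12 = 24.

12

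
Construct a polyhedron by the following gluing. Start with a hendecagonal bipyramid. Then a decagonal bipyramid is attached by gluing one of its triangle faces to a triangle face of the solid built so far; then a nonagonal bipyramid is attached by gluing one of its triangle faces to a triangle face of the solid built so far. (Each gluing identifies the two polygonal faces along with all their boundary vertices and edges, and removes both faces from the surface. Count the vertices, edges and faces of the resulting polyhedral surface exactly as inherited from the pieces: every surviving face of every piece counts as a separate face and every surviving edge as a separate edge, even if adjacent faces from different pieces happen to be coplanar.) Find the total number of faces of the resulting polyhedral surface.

56

A hendecagonal bipyramid: V=13, E=33, F=22.
Attach a decagonal bipyramid (V=12, E=30, F=20) along a 3-gon: merge 3 vertices and 3 edges, delete both glued faces → V=22, E=60, F=40.
Attach a nonagonal bipyramid (V=11, E=27, F=18) along a 3-gon: merge 3 vertices and 3 edges, delete both glued faces → V=30, E=84, F=56.
Check: V − E + F = 30 − 84 + 56 = 2.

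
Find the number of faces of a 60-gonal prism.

62

A prism on an n-gon has two n-gon bases and n rectangular sides: V = 2·60 = 120, E = 3·60 = 180, F = 60 + 2 = 62.
Check: V − E + F = 120 − 180 + 62 = 2.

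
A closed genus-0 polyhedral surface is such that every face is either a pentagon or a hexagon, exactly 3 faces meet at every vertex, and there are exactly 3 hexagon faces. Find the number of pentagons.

Let x be the number of pentagons; then F = 3 + x.
Edge–face incidences: 2E = 6·3 + 5·x = 18 + 5x.
Every vertex has degree 3, so 3V = 2E.
Euler: V − E + F = 2 ⇒ (2E)/3 − E + (3 + x) = 2.
Multiply by 6: 2·(2E) − 3·(2E) + 6·(3 + x) = 12, i.e. 18 + 6x − (18 + 5x) = 12.
Collecting terms: x = 12.
Then 2E = 18 + 5·12 = 78, so E = 39, V = 2E/3 = 26, F = 3 + 12 = 15.

12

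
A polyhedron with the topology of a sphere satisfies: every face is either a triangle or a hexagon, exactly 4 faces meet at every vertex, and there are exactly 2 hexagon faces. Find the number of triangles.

Let x be the number of triangles; then F = 2 + x.
Edge–face incidences: 2E = 6·2 + 3·x = 12 + 3x.
Every vertex has degree 4, so 4V = 2E.
Euler: V − E + F = 2 ⇒ (2E)/4 − E + (2 + x) = 2.
Multiply by 8: 2·(2E) − 4·(2E) + 8·(2 + x) = 16, i.e. 16 + 8x − 2·(12 + 3x) = 16.
Collecting terms: 2x − 8 = 16, so 2x = 24, so x = 12.
Then 2E = 12 + 3·12 = 48, so E = 24, V = 2E/4 = 12, F = 2 + 12 = 14.

12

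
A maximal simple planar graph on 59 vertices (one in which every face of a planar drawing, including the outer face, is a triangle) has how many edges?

In a plane triangulation 3F = 2E and V − E + F = 2, so E = 3V − 6 = 3·59 − 6 = 171.

171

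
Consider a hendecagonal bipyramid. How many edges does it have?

A bipyramid over an n-gon has 2n triangular faces and n + 2 vertices: V = 11 + 2 = 13, E = 3·11 = 33, F = 2·11 = 22.

33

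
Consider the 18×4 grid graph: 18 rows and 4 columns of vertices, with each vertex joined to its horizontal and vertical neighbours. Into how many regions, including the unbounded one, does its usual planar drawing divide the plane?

The grid has V = 18·4 = 72 vertices and E = 18·3 + 4·17 = 122 edges.
F = 2 − V + E = 2 − 72 + 122 = 52.

52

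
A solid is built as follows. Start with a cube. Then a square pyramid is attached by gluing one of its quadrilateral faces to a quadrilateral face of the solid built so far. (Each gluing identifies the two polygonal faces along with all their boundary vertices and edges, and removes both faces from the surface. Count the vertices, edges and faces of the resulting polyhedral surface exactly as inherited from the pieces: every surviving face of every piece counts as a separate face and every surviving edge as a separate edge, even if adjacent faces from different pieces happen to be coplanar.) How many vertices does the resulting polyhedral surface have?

A cube: V=8, E=12, F=6.
Attach a square pyramid (V=5, E=8, F=5) along a 4-gon: merge 4 vertices and 4 edges, delete both glued faces → V=9, E=16, F=9.
Check: V − E + F = 9 − 16 + 9 = 2.

9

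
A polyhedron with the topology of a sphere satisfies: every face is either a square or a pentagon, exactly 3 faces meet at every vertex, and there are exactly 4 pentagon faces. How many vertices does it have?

Let x be the number of squares; then F = 4 + x.
Edge–face incidences: 2E = 5·4 + 4·x = 20 + 4x.
Every vertex has degree 3, so 3V = 2E.
Euler: V − E + F = 2 ⇒ (2E)/3 − E + (4 + x) = 2.
Multiply by 6: 2·(2E) − 3·(2E) + 6·(4 + x) = 12, i.e. 24 + 6x − (20 + 4x) = 12.
Collecting terms: 2x + 4 = 12, so 2x = 8, so x = 4.
Then 2E = 20 + 4·4 = 36, so E = 18, V = 2E/3 = 12, F = 4 + 4 = 8.

12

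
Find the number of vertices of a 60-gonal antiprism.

120

An antiprism on an n-gon has two n-gon caps and 2n triangles: V = 2·60 = 120, E = 4·60 = 240, F = 2·60 + 2 = 122.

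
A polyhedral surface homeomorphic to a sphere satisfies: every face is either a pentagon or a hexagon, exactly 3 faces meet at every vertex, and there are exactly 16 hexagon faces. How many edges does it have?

78

Let x be the number of pentagons; then F = 16 + x.
Edge–face incidences: 2E = 6·16 + 5·x = 96 + 5x.
Every vertex has degree 3, so 3V = 2E.
Euler: V − E + F = 2 ⇒ (2E)/3 − E + (16 + x) = 2.
Multiply by 6: 2·(2E) − 3·(2E) + 6·(16 + x) = 12, i.e. 96 + 6x − (96 + 5x) = 12.
Collecting terms: x = 12.
Then 2E = 96 + 5·12 = 156, so E = 78, V = 2E/3 = 52, F = 16 + 12 = 28.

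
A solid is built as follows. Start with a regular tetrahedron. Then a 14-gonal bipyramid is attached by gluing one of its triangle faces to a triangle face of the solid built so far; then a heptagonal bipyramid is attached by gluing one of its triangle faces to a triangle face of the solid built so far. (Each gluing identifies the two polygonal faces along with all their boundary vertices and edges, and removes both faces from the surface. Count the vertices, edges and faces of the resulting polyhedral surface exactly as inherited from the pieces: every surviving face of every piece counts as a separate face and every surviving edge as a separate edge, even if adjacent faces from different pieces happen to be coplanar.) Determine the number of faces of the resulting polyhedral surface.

A regular tetrahedron: V=4, E=6, F=4.
Attach a 14-gonal bipyramid (V=16, E=42, F=28) along a 3-gon: merge 3 vertices and 3 edges, delete both glued faces → V=17, E=45, F=30.
Attach a heptagonal bipyramid (V=9, E=21, F=14) along a 3-gon: merge 3 vertices and 3 edges, delete both glued faces → V=23, E=63, F=42.
Check: V − E + F = 23 − 63 + 42 = 2.

42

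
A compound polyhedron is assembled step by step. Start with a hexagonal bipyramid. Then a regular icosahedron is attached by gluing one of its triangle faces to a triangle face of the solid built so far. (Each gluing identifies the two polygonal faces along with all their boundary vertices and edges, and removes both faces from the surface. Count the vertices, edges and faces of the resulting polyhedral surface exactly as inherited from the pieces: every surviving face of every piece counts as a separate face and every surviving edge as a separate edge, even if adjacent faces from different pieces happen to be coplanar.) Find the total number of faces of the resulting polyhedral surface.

30

A hexagonal bipyramid: V=8, E=18, F=12.
Attach a regular icosahedron (V=12, E=30, F=20) along a 3-gon: merge 3 vertices and 3 edges, delete both glued faces → V=17, E=45, F=30.
Check: V − E + F = 17 − 45 + 30 = 2.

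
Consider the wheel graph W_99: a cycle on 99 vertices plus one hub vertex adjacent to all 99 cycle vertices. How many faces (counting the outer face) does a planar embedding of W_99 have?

W_99 has V = 99 + 1 = 100 vertices and E = 2·99 = 198 edges.
By Euler's formula F = 2 − V + E = 2 − 100 + 198 = 100.

100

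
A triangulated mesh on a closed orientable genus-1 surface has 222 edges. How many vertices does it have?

74

χ = 2 − 2·1 = 0, and every face is a triangle so 3F = 2E.
F = 2E/3 = 148. Then V = 0 + E − F = 0 + 222 − 148 = 74.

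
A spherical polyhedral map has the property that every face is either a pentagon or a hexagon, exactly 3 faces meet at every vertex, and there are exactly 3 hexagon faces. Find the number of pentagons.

Let x be the number of pentagons; then F = 3 + x.
Edge–face incidences: 2E = 6·3 + 5·x = 18 + 5x.
Every vertex has degree 3, so 3V = 2E.
Euler: V − E + F = 2 ⇒ (2E)/3 − E + (3 + x) = 2.
Multiply by 6: 2·(2E) − 3·(2E) + 6·(3 + x) = 12, i.e. 18 + 6x − (18 + 5x) = 12.
Collecting terms: x = 12.
Then 2E = 18 + 5·12 = 78, so E = 39, V = 2E/3 = 26, F = 3 + 12 = 15.

12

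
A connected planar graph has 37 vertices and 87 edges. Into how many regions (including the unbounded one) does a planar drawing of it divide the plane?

52

Euler's formula for a connected plane graph: V − E + F = 2, so F = 2 − 37 + 87 = 52.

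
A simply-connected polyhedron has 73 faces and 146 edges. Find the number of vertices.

Here V − E + F = 2.
V = 2 + E − F = 2 + 146 − 73 = 75.

75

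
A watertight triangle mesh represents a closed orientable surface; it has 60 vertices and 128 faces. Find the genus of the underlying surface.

3

Every face is a triangle, so 2E = 3·128 = 384, giving E = 192.
χ = V − E + F = 60 − 192 + 128 = -4.
For a closed orientable surface χ = 2 − 2g, so g = (2 − (-4))/2 = 3.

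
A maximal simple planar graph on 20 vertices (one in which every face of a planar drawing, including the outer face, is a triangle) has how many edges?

54

In a plane triangulation 3F = 2E and V − E + F = 2, so E = 3V − 6 = 3·20 − 6 = 54.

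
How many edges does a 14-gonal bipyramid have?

A bipyramid over an n-gon has 2n triangular faces and n + 2 vertices: V = 14 + 2 = 16, E = 3·14 = 42, F = 2·14 = 28.
Check: V − E + F = 16 − 42 + 28 = 2.

42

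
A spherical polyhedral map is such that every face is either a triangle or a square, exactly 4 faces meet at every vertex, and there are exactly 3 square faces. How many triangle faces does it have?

8

Let x be the number of triangles; then F = 3 + x.
Edge–face incidences: 2E = 4·3 + 3·x = 12 + 3x.
Every vertex has degree 4, so 4V = 2E.
Euler: V − E + F = 2 ⇒ (2E)/4 − E + (3 + x) = 2.
Multiply by 8: 2·(2E) − 4·(2E) + 8·(3 + x) = 16, i.e. 24 + 8x − 2·(12 + 3x) = 16.
Collecting terms: 2x = 16, so x = 8.
Then 2E = 12 + 3·8 = 36, so E = 18, V = 2E/4 = 9, F = 3 + 8 = 11.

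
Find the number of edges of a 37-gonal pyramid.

A pyramid on an n-gon base has one n-gon and n triangles: V = 37 + 1 = 38, E = 2·37 = 74, F = 37 + 1 = 38.

74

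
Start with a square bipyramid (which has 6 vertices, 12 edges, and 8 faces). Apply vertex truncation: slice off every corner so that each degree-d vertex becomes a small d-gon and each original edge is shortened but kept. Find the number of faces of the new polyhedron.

14

Truncation replaces each original edge-end by a new vertex, so V′ = 2E = 24.
Each original edge survives, and each old vertex of degree d contributes d new edges; summing degrees gives Σd = 2E, so E′ = E + 2E = 3E = 36.
Each original face survives and each original vertex becomes one new face: F′ = F + V = 14.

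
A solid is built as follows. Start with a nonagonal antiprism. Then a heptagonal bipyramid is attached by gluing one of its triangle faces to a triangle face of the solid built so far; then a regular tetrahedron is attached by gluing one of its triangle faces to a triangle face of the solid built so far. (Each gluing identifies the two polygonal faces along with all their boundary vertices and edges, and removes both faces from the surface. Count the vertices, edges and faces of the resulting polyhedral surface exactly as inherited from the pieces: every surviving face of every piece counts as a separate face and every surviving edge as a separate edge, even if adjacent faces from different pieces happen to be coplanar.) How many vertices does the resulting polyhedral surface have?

25

A nonagonal antiprism: V=18, E=36, F=20.
Attach a heptagonal bipyramid (V=9, E=21, F=14) along a 3-gon: merge 3 vertices and 3 edges, delete both glued faces → V=24, E=54, F=32.
Attach a regular tetrahedron (V=4, E=6, F=4) along a 3-gon: merge 3 vertices and 3 edges, delete both glued faces → V=25, E=57, F=34.
Check: V − E + F = 25 − 57 + 34 = 2.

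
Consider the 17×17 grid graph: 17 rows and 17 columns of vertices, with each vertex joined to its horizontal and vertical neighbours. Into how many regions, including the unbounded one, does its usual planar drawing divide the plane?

257

The grid has V = 17·17 = 289 vertices and E = 17·16 + 17·16 = 544 edges.
F = 2 − V + E = 2 − 289 + 544 = 257.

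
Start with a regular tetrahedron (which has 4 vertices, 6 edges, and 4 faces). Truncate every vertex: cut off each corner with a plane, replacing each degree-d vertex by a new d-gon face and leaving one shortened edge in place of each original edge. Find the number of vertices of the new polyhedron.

12

Truncation replaces each original edge-end by a new vertex, so V′ = 2E = 12.
Each original edge survives, and each old vertex of degree d contributes d new edges; summing degrees gives Σd = 2E, so E′ = E + 2E = 3E = 18.
Each original face survives and each original vertex becomes one new face: F′ = F + V = 8.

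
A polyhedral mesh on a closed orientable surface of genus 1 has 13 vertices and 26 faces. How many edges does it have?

For a closed orientable surface of genus 1, χ = 2 − 2·1 = 0.
E = V + F − (0) = 13 + 26 − (0) = 39.

39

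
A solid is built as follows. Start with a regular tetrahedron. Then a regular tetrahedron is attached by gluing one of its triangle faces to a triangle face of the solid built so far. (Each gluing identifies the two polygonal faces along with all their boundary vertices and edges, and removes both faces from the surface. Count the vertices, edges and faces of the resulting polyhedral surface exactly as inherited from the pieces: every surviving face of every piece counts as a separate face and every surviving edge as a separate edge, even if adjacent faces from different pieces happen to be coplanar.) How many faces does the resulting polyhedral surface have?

A regular tetrahedron: V=4, E=6, F=4.
Attach a regular tetrahedron (V=4, E=6, F=4) along a 3-gon: merge 3 vertices and 3 edges, delete both glued faces → V=5, E=9, F=6.
Check: V − E + F = 5 − 9 + 6 = 2.

6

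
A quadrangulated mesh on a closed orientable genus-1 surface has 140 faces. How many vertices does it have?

140

χ = 2 − 2·1 = 0, and every face is a square so 4F = 2E.
E = 4·140/2 = 280. Then V = 0 + E − F = 0 + 280 − 140 = 140.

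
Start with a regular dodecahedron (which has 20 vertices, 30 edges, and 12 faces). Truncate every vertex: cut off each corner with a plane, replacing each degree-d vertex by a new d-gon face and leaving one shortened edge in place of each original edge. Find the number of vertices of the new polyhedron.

Truncation replaces each original edge-end by a new vertex, so V′ = 2E = 60.
Each original edge survives, and each old vertex of degree d contributes d new edges; summing degrees gives Σd = 2E, so E′ = E + 2E = 3E = 90.
Each original face survives and each original vertex becomes one new face: F′ = F + V = 32.

60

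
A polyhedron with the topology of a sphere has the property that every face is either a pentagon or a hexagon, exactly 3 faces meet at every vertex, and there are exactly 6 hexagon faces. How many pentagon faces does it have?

Let x be the number of pentagons; then F = 6 + x.
Edge–face incidences: 2E = 6·6 + 5·x = 36 + 5x.
Every vertex has degree 3, so 3V = 2E.
Euler: V − E + F = 2 ⇒ (2E)/3 − E + (6 + x) = 2.
Multiply by 6: 2·(2E) − 3·(2E) + 6·(6 + x) = 12, i.e. 36 + 6x − (36 + 5x) = 12.
Collecting terms: x = 12.
Then 2E = 36 + 5·12 = 96, so E = 48, V = 2E/3 = 32, F = 6 + 12 = 18.

12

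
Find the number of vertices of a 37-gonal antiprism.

An antiprism on an n-gon has two n-gon caps and 2n triangles: V = 2·37 = 74, E = 4·37 = 148, F = 2·37 + 2 = 76.

74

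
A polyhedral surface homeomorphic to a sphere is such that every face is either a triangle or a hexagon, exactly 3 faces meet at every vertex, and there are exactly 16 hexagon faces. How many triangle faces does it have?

Let x be the number of triangles; then F = 16 + x.
Edge–face incidences: 2E = 6·16 + 3·x = 96 + 3x.
Every vertex has degree 3, so 3V = 2E.
Euler: V − E + F = 2 ⇒ (2E)/3 − E + (16 + x) = 2.
Multiply by 6: 2·(2E) − 3·(2E) + 6·(16 + x) = 12, i.e. 96 + 6x − (96 + 3x) = 12.
Collecting terms: 3x = 12, so x = 4.
Then 2E = 96 + 3·4 = 108, so E = 54, V = 2E/3 = 36, F = 16 + 4 = 20.

4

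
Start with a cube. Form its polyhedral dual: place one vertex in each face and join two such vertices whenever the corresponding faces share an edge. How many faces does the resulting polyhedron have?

The base solid has V = 8, E = 12, F = 6.
The dual swaps V and F and preserves E: V′ = F = 6, E′ = E = 12, F′ = V = 8.

8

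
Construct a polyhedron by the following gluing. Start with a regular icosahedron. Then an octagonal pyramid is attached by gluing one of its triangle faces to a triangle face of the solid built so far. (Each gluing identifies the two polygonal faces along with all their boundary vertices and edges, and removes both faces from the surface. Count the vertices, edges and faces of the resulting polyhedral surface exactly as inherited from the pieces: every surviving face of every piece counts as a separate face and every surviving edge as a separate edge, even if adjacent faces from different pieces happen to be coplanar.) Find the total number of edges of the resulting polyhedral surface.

A regular icosahedron: V=12, E=30, F=20.
Attach an octagonal pyramid (V=9, E=16, F=9) along a 3-gon: merge 3 vertices and 3 edges, delete both glued faces → V=18, E=43, F=27.
Check: V − E + F = 18 − 43 + 27 = 2.

43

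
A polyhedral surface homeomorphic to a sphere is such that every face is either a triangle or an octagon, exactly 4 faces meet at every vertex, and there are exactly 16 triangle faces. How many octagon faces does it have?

2

Let x be the number of octagons; then F = 16 + x.
Edge–face incidences: 2E = 3·16 + 8·x = 48 + 8x.
Every vertex has degree 4, so 4V = 2E.
Euler: V − E + F = 2 ⇒ (2E)/4 − E + (16 + x) = 2.
Multiply by 8: 2·(2E) − 4·(2E) + 8·(16 + x) = 16, i.e. 128 + 8x − 2·(48 + 8x) = 16.
Collecting terms: −8x + 32 = 16, so −8x = −16, so x = 2.
Then 2E = 48 + 8·2 = 64, so E = 32, V = 2E/4 = 16, F = 16 + 2 = 18.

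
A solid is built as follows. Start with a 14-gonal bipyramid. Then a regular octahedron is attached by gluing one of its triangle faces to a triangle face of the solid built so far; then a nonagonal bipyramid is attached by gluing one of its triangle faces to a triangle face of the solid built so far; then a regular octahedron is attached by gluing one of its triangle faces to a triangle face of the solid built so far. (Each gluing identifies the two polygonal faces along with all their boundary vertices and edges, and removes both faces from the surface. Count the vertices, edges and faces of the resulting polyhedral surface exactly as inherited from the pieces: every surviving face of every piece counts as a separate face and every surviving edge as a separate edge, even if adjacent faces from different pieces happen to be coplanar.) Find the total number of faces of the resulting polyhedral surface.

A 14-gonal bipyramid: V=16, E=42, F=28.
Attach a regular octahedron (V=6, E=12, F=8) along a 3-gon: merge 3 vertices and 3 edges, delete both glued faces → V=19, E=51, F=34.
Attach a nonagonal bipyramid (V=11, E=27, F=18) along a 3-gon: merge 3 vertices and 3 edges, delete both glued faces → V=27, E=75, F=50.
Attach a regular octahedron (V=6, E=12, F=8) along a 3-gon: merge 3 vertices and 3 edges, delete both glued faces → V=30, E=84, F=56.
Check: V − E + F = 30 − 84 + 56 = 2.

56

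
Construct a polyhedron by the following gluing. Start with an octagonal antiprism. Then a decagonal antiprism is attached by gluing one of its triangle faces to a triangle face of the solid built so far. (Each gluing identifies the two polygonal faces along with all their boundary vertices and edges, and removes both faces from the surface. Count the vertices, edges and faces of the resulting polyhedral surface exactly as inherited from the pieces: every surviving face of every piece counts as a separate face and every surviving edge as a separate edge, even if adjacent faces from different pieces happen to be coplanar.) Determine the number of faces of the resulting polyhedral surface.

38

An octagonal antiprism: V=16, E=32, F=18.
Attach a decagonal antiprism (V=20, E=40, F=22) along a 3-gon: merge 3 vertices and 3 edges, delete both glued faces → V=33, E=69, F=38.
Check: V − E + F = 33 − 69 + 38 = 2.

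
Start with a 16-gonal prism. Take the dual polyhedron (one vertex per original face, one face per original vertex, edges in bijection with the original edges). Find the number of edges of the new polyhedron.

48

The base solid has V = 32, E = 48, F = 18.
The dual swaps V and F and preserves E: V′ = F = 18, E′ = E = 48, F′ = V = 32.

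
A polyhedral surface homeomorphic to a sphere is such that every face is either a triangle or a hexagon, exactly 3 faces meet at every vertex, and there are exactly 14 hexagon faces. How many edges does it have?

Let x be the number of triangles; then F = 14 + x.
Edge–face incidences: 2E = 6·14 + 3·x = 84 + 3x.
Every vertex has degree 3, so 3V = 2E.
Euler: V − E + F = 2 ⇒ (2E)/3 − E + (14 + x) = 2.
Multiply by 6: 2·(2E) − 3·(2E) + 6·(14 + x) = 12, i.e. 84 + 6x − (84 + 3x) = 12.
Collecting terms: 3x = 12, so x = 4.
Then 2E = 84 + 3·4 = 96, so E = 48, V = 2E/3 = 32, F = 14 + 4 = 18.

48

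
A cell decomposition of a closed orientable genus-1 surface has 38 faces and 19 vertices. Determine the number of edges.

57

For a closed orientable surface of genus 1, χ = 2 − 2·1 = 0.
E = V + F − (0) = 19 + 38 − (0) = 57.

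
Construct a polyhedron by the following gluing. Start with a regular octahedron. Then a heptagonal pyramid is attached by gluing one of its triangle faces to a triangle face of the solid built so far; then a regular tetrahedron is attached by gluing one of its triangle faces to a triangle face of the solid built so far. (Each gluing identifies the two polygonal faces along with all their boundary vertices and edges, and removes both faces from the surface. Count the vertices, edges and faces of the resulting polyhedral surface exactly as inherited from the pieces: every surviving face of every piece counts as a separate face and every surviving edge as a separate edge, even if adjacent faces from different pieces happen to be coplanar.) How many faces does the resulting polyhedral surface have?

16

A regular octahedron: V=6, E=12, F=8.
Attach a heptagonal pyramid (V=8, E=14, F=8) along a 3-gon: merge 3 vertices and 3 edges, delete both glued faces → V=11, E=23, F=14.
Attach a regular tetrahedron (V=4, E=6, F=4) along a 3-gon: merge 3 vertices and 3 edges, delete both glued faces → V=12, E=26, F=16.
Check: V − E + F = 12 − 26 + 16 = 2.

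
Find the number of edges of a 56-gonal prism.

168

A prism on an n-gon has two n-gon bases and n rectangular sides: V = 2·56 = 112, E = 3·56 = 168, F = 56 + 2 = 58.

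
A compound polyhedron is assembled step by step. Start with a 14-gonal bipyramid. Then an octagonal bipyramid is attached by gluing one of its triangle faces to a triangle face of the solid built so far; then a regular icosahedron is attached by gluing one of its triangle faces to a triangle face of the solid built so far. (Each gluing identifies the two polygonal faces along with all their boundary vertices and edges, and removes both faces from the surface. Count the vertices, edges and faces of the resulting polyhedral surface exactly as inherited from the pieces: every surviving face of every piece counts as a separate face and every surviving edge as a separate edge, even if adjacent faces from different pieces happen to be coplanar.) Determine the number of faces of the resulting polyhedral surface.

A 14-gonal bipyramid: V=16, E=42, F=28.
Attach an octagonal bipyramid (V=10, E=24, F=16) along a 3-gon: merge 3 vertices and 3 edges, delete both glued faces → V=23, E=63, F=42.
Attach a regular icosahedron (V=12, E=30, F=20) along a 3-gon: merge 3 vertices and 3 edges, delete both glued faces → V=32, E=90, F=60.
Check: V − E + F = 32 − 90 + 60 = 2.

60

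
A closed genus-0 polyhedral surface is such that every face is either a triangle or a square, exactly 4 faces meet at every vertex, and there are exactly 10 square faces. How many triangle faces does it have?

Let x be the number of triangles; then F = 10 + x.
Edge–face incidences: 2E = 4·10 + 3·x = 40 + 3x.
Every vertex has degree 4, so 4V = 2E.
Euler: V − E + F = 2 ⇒ (2E)/4 − E + (10 + x) = 2.
Multiply by 8: 2·(2E) − 4·(2E) + 8·(10 + x) = 16, i.e. 80 + 8x − 2·(40 + 3x) = 16.
Collecting terms: 2x = 16, so x = 8.
Then 2E = 40 + 3·8 = 64, so E = 32, V = 2E/4 = 16, F = 10 + 8 = 18.

8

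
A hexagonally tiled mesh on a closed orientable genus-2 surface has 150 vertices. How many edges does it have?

228

χ = 2 − 2·2 = -2, and every face is a hexagon so 6F = 2E.
V − E + F = -2 with E = 6F/2 gives 150 − (6/2 − 1)·F = -2, so F = 76 and E = 228.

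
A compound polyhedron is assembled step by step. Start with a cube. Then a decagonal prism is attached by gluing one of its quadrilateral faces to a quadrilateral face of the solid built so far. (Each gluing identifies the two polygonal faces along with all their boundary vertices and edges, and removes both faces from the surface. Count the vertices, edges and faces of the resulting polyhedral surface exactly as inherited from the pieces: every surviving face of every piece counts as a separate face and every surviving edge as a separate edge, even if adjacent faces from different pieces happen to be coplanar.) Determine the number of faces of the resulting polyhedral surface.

16

A cube: V=8, E=12, F=6.
Attach a decagonal prism (V=20, E=30, F=12) along a 4-gon: merge 4 vertices and 4 edges, delete both glued faces → V=24, E=38, F=16.
Check: V − E + F = 24 − 38 + 16 = 2.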